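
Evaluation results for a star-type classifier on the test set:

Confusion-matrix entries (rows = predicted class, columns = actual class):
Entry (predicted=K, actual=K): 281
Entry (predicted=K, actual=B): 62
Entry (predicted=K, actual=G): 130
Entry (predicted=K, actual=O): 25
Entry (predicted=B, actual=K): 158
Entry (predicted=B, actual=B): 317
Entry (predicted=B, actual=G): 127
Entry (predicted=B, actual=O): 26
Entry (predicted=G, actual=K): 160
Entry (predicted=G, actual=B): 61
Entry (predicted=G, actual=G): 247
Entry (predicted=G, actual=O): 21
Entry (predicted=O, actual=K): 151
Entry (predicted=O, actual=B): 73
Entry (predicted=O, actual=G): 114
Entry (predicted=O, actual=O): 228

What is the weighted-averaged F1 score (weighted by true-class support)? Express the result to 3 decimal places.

0.484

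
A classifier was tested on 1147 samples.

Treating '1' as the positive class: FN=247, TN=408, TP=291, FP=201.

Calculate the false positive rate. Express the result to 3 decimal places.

0.330

FPR = FP/(FP+TN) = 201/(201+408) = 0.330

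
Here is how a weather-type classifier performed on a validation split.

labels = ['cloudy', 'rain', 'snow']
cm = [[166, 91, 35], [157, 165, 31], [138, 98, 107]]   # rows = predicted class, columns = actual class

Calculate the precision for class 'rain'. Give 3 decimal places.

0.467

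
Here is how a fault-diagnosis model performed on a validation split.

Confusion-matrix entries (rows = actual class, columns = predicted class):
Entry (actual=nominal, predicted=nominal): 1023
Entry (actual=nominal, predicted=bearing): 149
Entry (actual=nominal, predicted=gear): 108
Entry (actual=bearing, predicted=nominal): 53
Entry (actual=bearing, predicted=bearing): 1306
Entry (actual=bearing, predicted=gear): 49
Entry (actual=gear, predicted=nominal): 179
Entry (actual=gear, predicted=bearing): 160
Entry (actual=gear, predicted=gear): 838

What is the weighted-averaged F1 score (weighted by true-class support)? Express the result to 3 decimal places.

0.817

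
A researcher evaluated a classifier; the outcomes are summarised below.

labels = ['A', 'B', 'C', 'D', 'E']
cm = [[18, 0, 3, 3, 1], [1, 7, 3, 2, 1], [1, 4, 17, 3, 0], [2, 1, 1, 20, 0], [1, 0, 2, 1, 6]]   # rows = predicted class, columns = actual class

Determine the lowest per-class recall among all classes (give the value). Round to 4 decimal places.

Per-class recall (TP/(TP+FN)):
  A: TP=18, FN=1+1+2+1=5 → 18/23 = 0.78261
  B: TP=7, FN=0+4+1+0=5 → 7/12 = 0.58333
  C: TP=17, FN=3+3+1+2=9 → 17/26 = 0.65385
  D: TP=20, FN=3+2+3+1=9 → 20/29 = 0.68966
  E: TP=6, FN=1+1+0+0=2 → 6/8 = 0.75000
Lowest is class 'B' with recall = 0.5833.

0.5833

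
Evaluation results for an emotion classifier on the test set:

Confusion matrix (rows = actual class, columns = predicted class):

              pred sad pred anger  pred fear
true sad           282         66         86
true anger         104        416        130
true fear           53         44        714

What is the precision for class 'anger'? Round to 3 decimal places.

One-vs-rest for 'anger': TP = diagonal; FP = other classes predicted 'anger'; FN = 'anger' predicted as other.
precision = TP/(TP+FP).
anger: TP=416, FP=66+44=110 → 416/526 = 0.7909

0.791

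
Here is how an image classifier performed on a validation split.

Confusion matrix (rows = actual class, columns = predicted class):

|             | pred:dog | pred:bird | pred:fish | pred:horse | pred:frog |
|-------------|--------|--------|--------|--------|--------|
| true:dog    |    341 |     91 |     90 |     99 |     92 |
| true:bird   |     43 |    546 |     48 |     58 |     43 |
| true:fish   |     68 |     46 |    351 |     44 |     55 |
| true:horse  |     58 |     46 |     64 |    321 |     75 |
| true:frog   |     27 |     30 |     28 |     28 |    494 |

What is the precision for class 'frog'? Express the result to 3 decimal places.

0.651

Take TP from the diagonal, FP from the rest of the 'frog' prediction marginal, FN from the rest of the 'frog' actual marginal.
precision = TP/(TP+FP).
frog: TP=494, FP=92+43+55+75=265 → 494/759 = 0.6509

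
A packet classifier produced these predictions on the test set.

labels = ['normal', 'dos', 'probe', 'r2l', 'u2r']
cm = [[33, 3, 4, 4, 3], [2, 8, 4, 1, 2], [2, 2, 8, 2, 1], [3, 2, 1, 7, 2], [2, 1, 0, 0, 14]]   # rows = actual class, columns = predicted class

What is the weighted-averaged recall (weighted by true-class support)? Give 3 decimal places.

0.631

Per-class recall (TP/(TP+FN)):
  normal: TP=33, FN=3+4+4+3=14 → 33/47 = 0.7021
  dos: TP=8, FN=2+4+1+2=9 → 8/17 = 0.4706
  probe: TP=8, FN=2+2+2+1=7 → 8/15 = 0.5333
  r2l: TP=7, FN=3+2+1+2=8 → 7/15 = 0.4667
  u2r: TP=14, FN=2+1+0+0=3 → 14/17 = 0.8235
Weighted-recall = Σ (supportᵢ/N)·recallᵢ with N=111: (47/111)·0.7021 + (17/111)·0.4706 + (15/111)·0.5333 + (15/111)·0.4667 + (17/111)·0.8235 = 0.631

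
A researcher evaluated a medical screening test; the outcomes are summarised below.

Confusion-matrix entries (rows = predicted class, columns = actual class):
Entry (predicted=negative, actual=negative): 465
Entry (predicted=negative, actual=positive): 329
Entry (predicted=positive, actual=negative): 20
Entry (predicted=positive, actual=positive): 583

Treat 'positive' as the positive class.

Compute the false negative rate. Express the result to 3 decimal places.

0.361

FNR = FN/(FN+TP) = 329/(329+583) = 0.361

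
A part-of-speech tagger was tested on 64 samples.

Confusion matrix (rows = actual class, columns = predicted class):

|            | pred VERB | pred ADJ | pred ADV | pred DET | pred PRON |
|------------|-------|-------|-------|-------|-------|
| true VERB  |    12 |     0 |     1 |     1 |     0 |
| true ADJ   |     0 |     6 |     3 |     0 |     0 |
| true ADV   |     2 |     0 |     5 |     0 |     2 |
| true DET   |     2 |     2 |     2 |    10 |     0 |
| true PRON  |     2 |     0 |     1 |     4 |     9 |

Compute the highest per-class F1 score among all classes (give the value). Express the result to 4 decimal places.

0.7500

Per-class F1 score (2·TP/(2·TP+FP+FN)):
  VERB: TP=12, FP=0+2+2+2=6, FN=0+1+1+0=2 → 24/32 = 0.75000
  ADJ: TP=6, FP=0+0+2+0=2, FN=0+3+0+0=3 → 12/17 = 0.70588
  ADV: TP=5, FP=1+3+2+1=7, FN=2+0+0+2=4 → 10/21 = 0.47619
  DET: TP=10, FP=1+0+0+4=5, FN=2+2+2+0=6 → 20/31 = 0.64516
  PRON: TP=9, FP=0+0+2+0=2, FN=2+0+1+4=7 → 18/27 = 0.66667
Highest is class 'VERB' with F1 score = 0.7500.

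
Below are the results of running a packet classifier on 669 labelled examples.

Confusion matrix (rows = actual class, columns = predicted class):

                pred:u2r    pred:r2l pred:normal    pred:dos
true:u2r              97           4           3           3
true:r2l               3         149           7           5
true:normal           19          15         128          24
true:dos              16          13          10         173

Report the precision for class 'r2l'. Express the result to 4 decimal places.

One-vs-rest for 'r2l': TP = diagonal; FP = other classes predicted 'r2l'; FN = 'r2l' predicted as other.
precision = TP/(TP+FP).
r2l: TP=149, FP=4+15+13=32 → 149/181 = 0.82320

0.8232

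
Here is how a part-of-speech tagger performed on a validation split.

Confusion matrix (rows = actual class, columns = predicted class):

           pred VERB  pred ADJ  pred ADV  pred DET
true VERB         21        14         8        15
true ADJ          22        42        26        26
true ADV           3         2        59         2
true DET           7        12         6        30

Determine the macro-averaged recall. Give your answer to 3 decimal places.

Per-class recall (TP/(TP+FN)):
  VERB: TP=21, FN=14+8+15=37 → 21/58 = 0.3621
  ADJ: TP=42, FN=22+26+26=74 → 42/116 = 0.3621
  ADV: TP=59, FN=3+2+2=7 → 59/66 = 0.8939
  DET: TP=30, FN=7+12+6=25 → 30/55 = 0.5455
Macro-recall = mean = (0.3621 + 0.3621 + 0.8939 + 0.5455) / 4 = 0.541

0.541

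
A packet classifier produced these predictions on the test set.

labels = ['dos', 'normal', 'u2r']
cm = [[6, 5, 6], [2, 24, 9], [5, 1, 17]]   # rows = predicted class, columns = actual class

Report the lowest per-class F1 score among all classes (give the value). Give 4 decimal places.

Per-class F1 score (2·TP/(2·TP+FP+FN)):
  dos: TP=6, FP=5+6=11, FN=2+5=7 → 12/30 = 0.40000
  normal: TP=24, FP=2+9=11, FN=5+1=6 → 48/65 = 0.73846
  u2r: TP=17, FP=5+1=6, FN=6+9=15 → 34/55 = 0.61818
Lowest is class 'dos' with F1 score = 0.4000.

0.4000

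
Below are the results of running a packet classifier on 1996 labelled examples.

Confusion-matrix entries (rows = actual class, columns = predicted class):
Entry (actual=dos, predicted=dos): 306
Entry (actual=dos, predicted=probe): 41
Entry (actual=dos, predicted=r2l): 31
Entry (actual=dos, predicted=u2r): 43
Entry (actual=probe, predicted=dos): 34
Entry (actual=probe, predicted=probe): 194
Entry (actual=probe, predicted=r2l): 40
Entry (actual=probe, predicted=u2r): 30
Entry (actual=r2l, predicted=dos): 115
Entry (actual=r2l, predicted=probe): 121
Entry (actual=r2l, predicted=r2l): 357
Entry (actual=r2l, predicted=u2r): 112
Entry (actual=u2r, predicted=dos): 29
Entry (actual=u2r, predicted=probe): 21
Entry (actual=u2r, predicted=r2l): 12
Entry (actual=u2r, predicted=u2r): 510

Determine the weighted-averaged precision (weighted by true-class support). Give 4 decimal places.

0.7070

Per-class precision (TP/(TP+FP)):
  dos: TP=306, FP=34+115+29=178 → 306/484 = 0.63223
  probe: TP=194, FP=41+121+21=183 → 194/377 = 0.51459
  r2l: TP=357, FP=31+40+12=83 → 357/440 = 0.81136
  u2r: TP=510, FP=43+30+112=185 → 510/695 = 0.73381
Weighted-precision = Σ (supportᵢ/N)·precisionᵢ with N=1996: (421/1996)·0.63223 + (298/1996)·0.51459 + (705/1996)·0.81136 + (572/1996)·0.73381 = 0.7070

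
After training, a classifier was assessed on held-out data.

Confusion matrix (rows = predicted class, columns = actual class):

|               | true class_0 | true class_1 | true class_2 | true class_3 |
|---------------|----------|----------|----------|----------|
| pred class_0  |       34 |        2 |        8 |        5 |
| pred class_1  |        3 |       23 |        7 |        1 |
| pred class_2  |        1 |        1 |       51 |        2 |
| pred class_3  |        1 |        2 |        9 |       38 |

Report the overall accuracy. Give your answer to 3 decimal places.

Accuracy = trace / total = (34+23+51+38=146) / 188 = 146/188 = 0.777

0.777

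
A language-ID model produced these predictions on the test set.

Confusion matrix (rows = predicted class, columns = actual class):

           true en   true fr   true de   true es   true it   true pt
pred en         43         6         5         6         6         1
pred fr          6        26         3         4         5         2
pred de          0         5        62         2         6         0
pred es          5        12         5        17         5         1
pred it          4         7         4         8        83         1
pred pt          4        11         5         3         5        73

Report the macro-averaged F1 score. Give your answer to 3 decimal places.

0.648

Per-class F1 score (2·TP/(2·TP+FP+FN)):
  en: TP=43, FP=6+5+6+6+1=24, FN=6+0+5+4+4=19 → 86/129 = 0.6667
  fr: TP=26, FP=6+3+4+5+2=20, FN=6+5+12+7+11=41 → 52/113 = 0.4602
  de: TP=62, FP=0+5+2+6+0=13, FN=5+3+5+4+5=22 → 124/159 = 0.7799
  es: TP=17, FP=5+12+5+5+1=28, FN=6+4+2+8+3=23 → 34/85 = 0.4000
  it: TP=83, FP=4+7+4+8+1=24, FN=6+5+6+5+5=27 → 166/217 = 0.7650
  pt: TP=73, FP=4+11+5+3+5=28, FN=1+2+0+1+1=5 → 146/179 = 0.8156
Macro-F1 score = mean = (0.6667 + 0.4602 + 0.7799 + 0.4000 + 0.7650 + 0.8156) / 6 = 0.648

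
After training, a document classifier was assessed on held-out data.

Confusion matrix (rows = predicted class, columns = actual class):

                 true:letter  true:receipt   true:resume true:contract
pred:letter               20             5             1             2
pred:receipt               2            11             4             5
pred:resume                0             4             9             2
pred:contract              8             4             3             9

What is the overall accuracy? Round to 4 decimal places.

0.5506

Accuracy = trace / total = (20+11+9+9=49) / 89 = 49/89 = 0.5506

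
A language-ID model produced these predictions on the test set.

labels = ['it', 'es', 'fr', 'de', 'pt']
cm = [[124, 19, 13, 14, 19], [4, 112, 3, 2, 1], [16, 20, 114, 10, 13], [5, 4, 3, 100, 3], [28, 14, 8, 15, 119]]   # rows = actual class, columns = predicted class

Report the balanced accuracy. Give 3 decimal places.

0.750

Balanced accuracy = mean of per-class recall.
  it: recall = 124/189 = 0.6561
  es: recall = 112/122 = 0.9180
  fr: recall = 114/173 = 0.6590
  de: recall = 100/115 = 0.8696
  pt: recall = 119/184 = 0.6467
Mean = (0.6561 + 0.9180 + 0.6590 + 0.8696 + 0.6467) / 5 = 0.750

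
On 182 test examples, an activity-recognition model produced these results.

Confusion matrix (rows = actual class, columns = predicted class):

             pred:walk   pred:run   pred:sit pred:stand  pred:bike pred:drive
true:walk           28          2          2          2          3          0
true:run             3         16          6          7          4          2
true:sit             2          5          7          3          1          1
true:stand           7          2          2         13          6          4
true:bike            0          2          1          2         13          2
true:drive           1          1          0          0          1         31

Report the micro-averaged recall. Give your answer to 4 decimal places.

Micro-averaging pools counts across classes: ΣTP=108, ΣFP=74, ΣFN=74.
Micro-recall = TP/(TP+FN) on pooled counts = 0.5934 (equals overall accuracy in single-label multiclass).

0.5934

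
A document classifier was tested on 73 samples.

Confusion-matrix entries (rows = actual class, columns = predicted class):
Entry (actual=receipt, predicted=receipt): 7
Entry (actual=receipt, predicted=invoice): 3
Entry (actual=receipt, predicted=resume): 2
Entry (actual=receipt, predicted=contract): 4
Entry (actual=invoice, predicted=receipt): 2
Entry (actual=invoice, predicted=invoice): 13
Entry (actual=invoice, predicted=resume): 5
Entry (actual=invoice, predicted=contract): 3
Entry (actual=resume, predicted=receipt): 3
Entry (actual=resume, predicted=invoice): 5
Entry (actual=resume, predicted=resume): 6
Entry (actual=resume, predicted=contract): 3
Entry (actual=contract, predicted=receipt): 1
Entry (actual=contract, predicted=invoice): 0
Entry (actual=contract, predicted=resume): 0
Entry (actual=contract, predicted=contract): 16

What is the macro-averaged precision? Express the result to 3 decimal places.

0.559

Per-class precision (TP/(TP+FP)):
  receipt: TP=7, FP=2+3+1=6 → 7/13 = 0.5385
  invoice: TP=13, FP=3+5+0=8 → 13/21 = 0.6190
  resume: TP=6, FP=2+5+0=7 → 6/13 = 0.4615
  contract: TP=16, FP=4+3+3=10 → 16/26 = 0.6154
Macro-precision = mean = (0.5385 + 0.6190 + 0.4615 + 0.6154) / 4 = 0.559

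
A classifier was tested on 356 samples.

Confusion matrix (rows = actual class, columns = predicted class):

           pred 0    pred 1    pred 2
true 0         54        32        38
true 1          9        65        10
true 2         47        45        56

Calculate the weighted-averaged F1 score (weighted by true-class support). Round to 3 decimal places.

0.481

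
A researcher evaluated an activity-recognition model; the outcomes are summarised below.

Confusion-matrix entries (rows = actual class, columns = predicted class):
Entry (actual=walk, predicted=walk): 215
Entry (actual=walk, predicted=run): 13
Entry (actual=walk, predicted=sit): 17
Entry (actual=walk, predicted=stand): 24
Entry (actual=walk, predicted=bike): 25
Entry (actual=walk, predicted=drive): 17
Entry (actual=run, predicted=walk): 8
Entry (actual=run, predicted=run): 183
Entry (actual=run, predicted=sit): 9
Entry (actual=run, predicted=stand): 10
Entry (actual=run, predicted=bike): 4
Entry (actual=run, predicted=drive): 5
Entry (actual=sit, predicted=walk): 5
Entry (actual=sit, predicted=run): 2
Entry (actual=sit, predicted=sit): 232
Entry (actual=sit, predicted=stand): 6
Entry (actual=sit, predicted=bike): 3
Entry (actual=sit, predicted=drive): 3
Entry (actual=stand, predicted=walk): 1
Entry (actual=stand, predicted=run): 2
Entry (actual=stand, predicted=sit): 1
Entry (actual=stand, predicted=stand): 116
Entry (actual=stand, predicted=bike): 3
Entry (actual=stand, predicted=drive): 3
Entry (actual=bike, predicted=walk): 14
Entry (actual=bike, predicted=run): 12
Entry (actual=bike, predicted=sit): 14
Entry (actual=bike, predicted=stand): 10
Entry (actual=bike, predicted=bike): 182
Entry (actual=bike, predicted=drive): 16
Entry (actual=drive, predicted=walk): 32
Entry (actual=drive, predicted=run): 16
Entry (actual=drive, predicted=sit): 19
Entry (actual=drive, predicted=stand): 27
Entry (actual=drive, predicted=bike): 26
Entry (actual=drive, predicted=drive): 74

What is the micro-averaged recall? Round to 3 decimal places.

0.743

Micro-averaging pools counts across classes: ΣTP=1002, ΣFP=347, ΣFN=347.
Micro-recall = TP/(TP+FN) on pooled counts = 0.743 (equals overall accuracy in single-label multiclass).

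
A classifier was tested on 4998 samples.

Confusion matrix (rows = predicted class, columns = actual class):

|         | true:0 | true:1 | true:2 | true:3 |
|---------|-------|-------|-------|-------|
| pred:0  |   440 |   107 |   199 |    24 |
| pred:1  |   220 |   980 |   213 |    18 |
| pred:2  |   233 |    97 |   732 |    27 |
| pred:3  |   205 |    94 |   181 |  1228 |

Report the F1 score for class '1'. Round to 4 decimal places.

0.7235

F1 score = 2·TP/(2·TP+FP+FN).
1: TP=980, FP=220+213+18=451, FN=107+97+94=298 → 1960/2709 = 0.72351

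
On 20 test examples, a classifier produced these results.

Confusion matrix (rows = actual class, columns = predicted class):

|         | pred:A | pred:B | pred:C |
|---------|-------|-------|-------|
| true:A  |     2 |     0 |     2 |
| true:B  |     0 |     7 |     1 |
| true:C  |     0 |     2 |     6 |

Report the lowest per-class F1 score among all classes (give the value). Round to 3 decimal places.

Per-class F1 score (2·TP/(2·TP+FP+FN)):
  A: TP=2, FP=0+0=0, FN=0+2=2 → 4/6 = 0.6667
  B: TP=7, FP=0+2=2, FN=0+1=1 → 14/17 = 0.8235
  C: TP=6, FP=2+1=3, FN=0+2=2 → 12/17 = 0.7059
Lowest is class 'A' with F1 score = 0.667.

0.667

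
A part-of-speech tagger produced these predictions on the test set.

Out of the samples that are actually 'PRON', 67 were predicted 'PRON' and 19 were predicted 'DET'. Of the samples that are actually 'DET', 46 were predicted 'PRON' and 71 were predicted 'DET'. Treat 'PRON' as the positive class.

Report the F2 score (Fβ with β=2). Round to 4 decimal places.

0.7330

Fβ = (1+β²)·TP / ((1+β²)·TP + β²·FN + FP), with β²=4
= 5·67 / (5·67 + 4·19 + 46) = 0.7330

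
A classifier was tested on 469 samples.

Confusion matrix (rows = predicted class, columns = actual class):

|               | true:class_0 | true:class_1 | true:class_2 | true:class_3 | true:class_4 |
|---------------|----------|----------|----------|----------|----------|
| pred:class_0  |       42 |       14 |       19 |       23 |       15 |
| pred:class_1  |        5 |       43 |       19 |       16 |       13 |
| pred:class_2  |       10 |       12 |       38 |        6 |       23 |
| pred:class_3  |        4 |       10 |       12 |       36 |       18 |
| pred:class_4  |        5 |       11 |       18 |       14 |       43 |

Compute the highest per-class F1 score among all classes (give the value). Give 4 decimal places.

0.4693

Per-class F1 score (2·TP/(2·TP+FP+FN)):
  class_0: TP=42, FP=14+19+23+15=71, FN=5+10+4+5=24 → 84/179 = 0.46927
  class_1: TP=43, FP=5+19+16+13=53, FN=14+12+10+11=47 → 86/186 = 0.46237
  class_2: TP=38, FP=10+12+6+23=51, FN=19+19+12+18=68 → 76/195 = 0.38974
  class_3: TP=36, FP=4+10+12+18=44, FN=23+16+6+14=59 → 72/175 = 0.41143
  class_4: TP=43, FP=5+11+18+14=48, FN=15+13+23+18=69 → 86/203 = 0.42365
Highest is class 'class_0' with F1 score = 0.4693.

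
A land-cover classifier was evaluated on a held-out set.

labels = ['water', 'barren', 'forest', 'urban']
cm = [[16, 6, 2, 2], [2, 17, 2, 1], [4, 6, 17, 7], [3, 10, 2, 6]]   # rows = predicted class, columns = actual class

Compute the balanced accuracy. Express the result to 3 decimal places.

Balanced accuracy = mean of per-class recall.
  water: recall = 16/25 = 0.6400
  barren: recall = 17/39 = 0.4359
  forest: recall = 17/23 = 0.7391
  urban: recall = 6/16 = 0.3750
Mean = (0.6400 + 0.4359 + 0.7391 + 0.3750) / 4 = 0.548

0.548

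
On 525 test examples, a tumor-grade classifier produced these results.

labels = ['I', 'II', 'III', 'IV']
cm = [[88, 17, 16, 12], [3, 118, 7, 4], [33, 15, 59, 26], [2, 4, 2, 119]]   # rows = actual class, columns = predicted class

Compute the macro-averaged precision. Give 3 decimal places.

0.727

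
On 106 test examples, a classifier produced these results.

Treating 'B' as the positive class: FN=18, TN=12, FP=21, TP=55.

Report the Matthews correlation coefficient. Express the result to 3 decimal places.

MCC = (TP·TN − FP·FN) / √((TP+FP)(TP+FN)(TN+FP)(TN+FN))
Numerator = 55·12 − 21·18 = 282
Denominator = √(76·73·33·30) = √5492520 = 2343.6126
MCC = 282 / 2343.6126 = 0.120

0.120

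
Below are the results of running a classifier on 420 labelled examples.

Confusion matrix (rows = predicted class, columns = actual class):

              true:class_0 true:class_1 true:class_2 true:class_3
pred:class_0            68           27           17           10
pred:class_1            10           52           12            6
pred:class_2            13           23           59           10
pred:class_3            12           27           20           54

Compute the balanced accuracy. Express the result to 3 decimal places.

Balanced accuracy = mean of per-class recall.
  class_0: recall = 68/103 = 0.6602
  class_1: recall = 52/129 = 0.4031
  class_2: recall = 59/108 = 0.5463
  class_3: recall = 54/80 = 0.6750
Mean = (0.6602 + 0.4031 + 0.5463 + 0.6750) / 4 = 0.571

0.571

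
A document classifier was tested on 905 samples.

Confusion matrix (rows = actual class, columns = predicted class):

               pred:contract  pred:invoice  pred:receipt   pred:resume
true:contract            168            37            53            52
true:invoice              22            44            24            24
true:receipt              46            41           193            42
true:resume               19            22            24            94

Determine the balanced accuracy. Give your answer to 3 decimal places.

Balanced accuracy = mean of per-class recall.
  contract: recall = 168/310 = 0.5419
  invoice: recall = 44/114 = 0.3860
  receipt: recall = 193/322 = 0.5994
  resume: recall = 94/159 = 0.5912
Mean = (0.5419 + 0.3860 + 0.5994 + 0.5912) / 4 = 0.530

0.530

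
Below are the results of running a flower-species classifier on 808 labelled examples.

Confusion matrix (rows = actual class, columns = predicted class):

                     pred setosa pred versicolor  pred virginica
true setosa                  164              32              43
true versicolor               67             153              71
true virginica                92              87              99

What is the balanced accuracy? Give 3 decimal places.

Balanced accuracy = mean of per-class recall.
  setosa: recall = 164/239 = 0.6862
  versicolor: recall = 153/291 = 0.5258
  virginica: recall = 99/278 = 0.3561
Mean = (0.6862 + 0.5258 + 0.3561) / 3 = 0.523

0.523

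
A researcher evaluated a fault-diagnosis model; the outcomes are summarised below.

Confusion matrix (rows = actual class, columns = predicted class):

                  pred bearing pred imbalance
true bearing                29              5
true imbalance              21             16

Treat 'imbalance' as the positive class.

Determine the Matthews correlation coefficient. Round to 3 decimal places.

MCC = (TP·TN − FP·FN) / √((TP+FP)(TP+FN)(TN+FP)(TN+FN))
Numerator = 16·29 − 5·21 = 359
Denominator = √(21·37·34·50) = √1320900 = 1149.3041
MCC = 359 / 1149.3041 = 0.312

0.312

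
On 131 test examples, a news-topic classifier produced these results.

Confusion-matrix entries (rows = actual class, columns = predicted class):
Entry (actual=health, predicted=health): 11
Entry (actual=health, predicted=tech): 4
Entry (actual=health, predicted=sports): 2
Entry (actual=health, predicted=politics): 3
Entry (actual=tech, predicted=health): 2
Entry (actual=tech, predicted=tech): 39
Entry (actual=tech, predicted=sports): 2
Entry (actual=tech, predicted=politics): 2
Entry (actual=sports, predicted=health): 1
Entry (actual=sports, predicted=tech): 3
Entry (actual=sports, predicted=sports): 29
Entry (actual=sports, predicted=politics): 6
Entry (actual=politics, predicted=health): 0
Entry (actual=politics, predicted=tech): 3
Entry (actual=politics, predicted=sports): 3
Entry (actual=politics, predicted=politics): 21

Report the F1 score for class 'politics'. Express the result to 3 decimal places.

0.712

One-vs-rest for 'politics': TP = diagonal; FP = other classes predicted 'politics'; FN = 'politics' predicted as other.
F1 score = 2·TP/(2·TP+FP+FN).
politics: TP=21, FP=3+2+6=11, FN=0+3+3=6 → 42/59 = 0.7119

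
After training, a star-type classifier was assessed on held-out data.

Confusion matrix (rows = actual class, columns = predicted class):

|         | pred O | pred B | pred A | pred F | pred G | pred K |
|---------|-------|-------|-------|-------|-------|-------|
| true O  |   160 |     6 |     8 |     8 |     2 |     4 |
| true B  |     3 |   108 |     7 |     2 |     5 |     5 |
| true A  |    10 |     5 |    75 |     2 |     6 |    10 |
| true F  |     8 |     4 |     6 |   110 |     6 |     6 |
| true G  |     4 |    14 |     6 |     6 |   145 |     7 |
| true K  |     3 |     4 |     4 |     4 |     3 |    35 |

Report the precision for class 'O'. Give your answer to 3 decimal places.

One-vs-rest for 'O': TP = diagonal; FP = other classes predicted 'O'; FN = 'O' predicted as other.
precision = TP/(TP+FP).
O: TP=160, FP=3+10+8+4+3=28 → 160/188 = 0.8511

0.851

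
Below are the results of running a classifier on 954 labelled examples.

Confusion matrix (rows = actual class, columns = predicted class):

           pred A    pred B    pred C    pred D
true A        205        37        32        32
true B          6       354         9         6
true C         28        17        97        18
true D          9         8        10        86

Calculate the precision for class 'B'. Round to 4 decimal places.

Take TP from the diagonal, FP from the rest of the 'B' prediction marginal, FN from the rest of the 'B' actual marginal.
precision = TP/(TP+FP).
B: TP=354, FP=37+17+8=62 → 354/416 = 0.85096

0.8510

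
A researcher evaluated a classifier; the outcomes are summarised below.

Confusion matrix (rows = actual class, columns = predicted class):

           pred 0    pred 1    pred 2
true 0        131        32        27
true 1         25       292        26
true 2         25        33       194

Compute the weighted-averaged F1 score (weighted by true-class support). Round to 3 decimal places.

0.785

Per-class F1 score (2·TP/(2·TP+FP+FN)):
  0: TP=131, FP=25+25=50, FN=32+27=59 → 262/371 = 0.7062
  1: TP=292, FP=32+33=65, FN=25+26=51 → 584/700 = 0.8343
  2: TP=194, FP=27+26=53, FN=25+33=58 → 388/499 = 0.7776
Weighted-F1 score = Σ (supportᵢ/N)·F1 scoreᵢ with N=785: (190/785)·0.7062 + (343/785)·0.8343 + (252/785)·0.7776 = 0.785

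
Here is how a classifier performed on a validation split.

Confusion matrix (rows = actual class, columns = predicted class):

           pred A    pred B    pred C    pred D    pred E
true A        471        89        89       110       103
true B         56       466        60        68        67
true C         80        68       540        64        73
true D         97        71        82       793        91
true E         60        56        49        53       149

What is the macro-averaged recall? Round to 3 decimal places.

0.591

Per-class recall (TP/(TP+FN)):
  A: TP=471, FN=89+89+110+103=391 → 471/862 = 0.5464
  B: TP=466, FN=56+60+68+67=251 → 466/717 = 0.6499
  C: TP=540, FN=80+68+64+73=285 → 540/825 = 0.6545
  D: TP=793, FN=97+71+82+91=341 → 793/1134 = 0.6993
  E: TP=149, FN=60+56+49+53=218 → 149/367 = 0.4060
Macro-recall = mean = (0.5464 + 0.6499 + 0.6545 + 0.6993 + 0.4060) / 5 = 0.591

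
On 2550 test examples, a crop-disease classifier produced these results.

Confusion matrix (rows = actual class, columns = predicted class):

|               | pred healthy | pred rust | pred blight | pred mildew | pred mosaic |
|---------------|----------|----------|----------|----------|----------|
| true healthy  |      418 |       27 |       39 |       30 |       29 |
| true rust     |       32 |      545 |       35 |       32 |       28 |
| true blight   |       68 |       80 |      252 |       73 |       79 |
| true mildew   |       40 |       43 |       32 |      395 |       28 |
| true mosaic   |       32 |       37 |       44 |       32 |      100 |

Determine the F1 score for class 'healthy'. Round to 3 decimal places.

0.738

F1 score = 2·TP/(2·TP+FP+FN).
healthy: TP=418, FP=32+68+40+32=172, FN=27+39+30+29=125 → 836/1133 = 0.7379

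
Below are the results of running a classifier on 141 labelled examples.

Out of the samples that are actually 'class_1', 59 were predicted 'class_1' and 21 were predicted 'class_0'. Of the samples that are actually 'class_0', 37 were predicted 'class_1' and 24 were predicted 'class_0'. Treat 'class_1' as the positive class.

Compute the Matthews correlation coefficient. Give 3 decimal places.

MCC = (TP·TN − FP·FN) / √((TP+FP)(TP+FN)(TN+FP)(TN+FN))
Numerator = 59·24 − 37·21 = 639
Denominator = √(96·80·61·45) = √21081600 = 4591.4704
MCC = 639 / 4591.4704 = 0.139

0.139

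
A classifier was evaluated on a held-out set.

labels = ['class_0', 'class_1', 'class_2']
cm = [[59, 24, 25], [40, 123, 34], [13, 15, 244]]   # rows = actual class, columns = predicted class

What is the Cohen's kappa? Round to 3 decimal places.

Observed agreement pₒ = trace/N = 426/577 = 0.7383
Expected agreement pₑ = Σ (rowᵢ·colᵢ)/N² = (108·112 + 197·162 + 272·303)/577² = 0.3797
κ = (pₒ − pₑ)/(1 − pₑ) = (0.7383 − 0.3797)/(1 − 0.3797) = 0.578

0.578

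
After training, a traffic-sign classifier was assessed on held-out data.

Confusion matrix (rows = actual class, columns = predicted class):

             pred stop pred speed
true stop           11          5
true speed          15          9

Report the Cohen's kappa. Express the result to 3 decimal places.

0.057

Observed agreement pₒ = trace/N = 20/40 = 0.5000
Expected agreement pₑ = Σ (rowᵢ·colᵢ)/N² = (16·26 + 24·14)/40² = 0.4700
κ = (pₒ − pₑ)/(1 − pₑ) = (0.5000 − 0.4700)/(1 − 0.4700) = 0.057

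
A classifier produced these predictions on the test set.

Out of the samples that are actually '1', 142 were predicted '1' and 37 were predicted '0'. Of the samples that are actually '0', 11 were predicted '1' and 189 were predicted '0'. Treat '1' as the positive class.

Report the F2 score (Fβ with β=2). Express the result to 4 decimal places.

0.8170

Fβ = (1+β²)·TP / ((1+β²)·TP + β²·FN + FP), with β²=4
= 5·142 / (5·142 + 4·37 + 11) = 0.8170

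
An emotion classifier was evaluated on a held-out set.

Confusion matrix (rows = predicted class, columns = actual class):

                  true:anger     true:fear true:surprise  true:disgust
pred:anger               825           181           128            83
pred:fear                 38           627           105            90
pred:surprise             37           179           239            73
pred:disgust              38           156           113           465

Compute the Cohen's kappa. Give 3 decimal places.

0.510

Observed agreement pₒ = trace/N = 2156/3377 = 0.6384
Expected agreement pₑ = Σ (rowᵢ·colᵢ)/N² = (938·1217 + 1143·860 + 585·528 + 711·772)/3377² = 0.2615
κ = (pₒ − pₑ)/(1 − pₑ) = (0.6384 − 0.2615)/(1 − 0.2615) = 0.510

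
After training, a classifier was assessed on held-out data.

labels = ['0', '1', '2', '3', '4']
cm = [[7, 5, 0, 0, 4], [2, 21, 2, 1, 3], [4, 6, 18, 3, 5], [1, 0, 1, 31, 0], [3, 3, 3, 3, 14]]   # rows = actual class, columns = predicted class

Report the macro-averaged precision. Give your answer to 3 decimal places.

Per-class precision (TP/(TP+FP)):
  0: TP=7, FP=2+4+1+3=10 → 7/17 = 0.4118
  1: TP=21, FP=5+6+0+3=14 → 21/35 = 0.6000
  2: TP=18, FP=0+2+1+3=6 → 18/24 = 0.7500
  3: TP=31, FP=0+1+3+3=7 → 31/38 = 0.8158
  4: TP=14, FP=4+3+5+0=12 → 14/26 = 0.5385
Macro-precision = mean = (0.4118 + 0.6000 + 0.7500 + 0.8158 + 0.5385) / 5 = 0.623

0.623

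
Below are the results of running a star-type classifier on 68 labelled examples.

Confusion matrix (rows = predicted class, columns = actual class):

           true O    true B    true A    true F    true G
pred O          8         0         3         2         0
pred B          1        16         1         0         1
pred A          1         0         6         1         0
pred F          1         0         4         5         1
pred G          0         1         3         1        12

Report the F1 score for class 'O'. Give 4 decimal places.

Take TP from the diagonal, FP from the rest of the 'O' prediction marginal, FN from the rest of the 'O' actual marginal.
F1 score = 2·TP/(2·TP+FP+FN).
O: TP=8, FP=0+3+2+0=5, FN=1+1+1+0=3 → 16/24 = 0.66667

0.6667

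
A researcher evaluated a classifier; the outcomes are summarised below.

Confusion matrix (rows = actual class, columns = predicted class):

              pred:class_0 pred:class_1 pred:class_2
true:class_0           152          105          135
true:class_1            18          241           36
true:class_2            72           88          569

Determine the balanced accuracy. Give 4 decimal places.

0.6617

Balanced accuracy = mean of per-class recall.
  class_0: recall = 152/392 = 0.38776
  class_1: recall = 241/295 = 0.81695
  class_2: recall = 569/729 = 0.78052
Mean = (0.38776 + 0.81695 + 0.78052) / 3 = 0.6617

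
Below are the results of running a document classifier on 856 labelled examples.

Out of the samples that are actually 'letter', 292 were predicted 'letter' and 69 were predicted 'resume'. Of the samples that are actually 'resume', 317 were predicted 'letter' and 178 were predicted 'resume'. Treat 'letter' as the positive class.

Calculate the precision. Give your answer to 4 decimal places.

Precision = TP/(TP+FP) = 292/(292+317) = 292/609 = 0.4795

0.4795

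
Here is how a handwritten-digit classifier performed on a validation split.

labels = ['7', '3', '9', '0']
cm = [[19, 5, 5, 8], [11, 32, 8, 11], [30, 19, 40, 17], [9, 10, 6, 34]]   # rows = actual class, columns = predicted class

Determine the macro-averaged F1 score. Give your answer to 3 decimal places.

Per-class F1 score (2·TP/(2·TP+FP+FN)):
  7: TP=19, FP=11+30+9=50, FN=5+5+8=18 → 38/106 = 0.3585
  3: TP=32, FP=5+19+10=34, FN=11+8+11=30 → 64/128 = 0.5000
  9: TP=40, FP=5+8+6=19, FN=30+19+17=66 → 80/165 = 0.4848
  0: TP=34, FP=8+11+17=36, FN=9+10+6=25 → 68/129 = 0.5271
Macro-F1 score = mean = (0.3585 + 0.5000 + 0.4848 + 0.5271) / 4 = 0.468

0.468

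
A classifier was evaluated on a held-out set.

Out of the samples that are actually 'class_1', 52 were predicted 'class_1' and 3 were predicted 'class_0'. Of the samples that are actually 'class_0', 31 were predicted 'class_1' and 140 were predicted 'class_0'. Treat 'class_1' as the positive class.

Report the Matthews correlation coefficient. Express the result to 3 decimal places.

MCC = (TP·TN − FP·FN) / √((TP+FP)(TP+FN)(TN+FP)(TN+FN))
Numerator = 52·140 − 31·3 = 7187
Denominator = √(83·55·171·143) = √111627945 = 10565.4127
MCC = 7187 / 10565.4127 = 0.680

0.680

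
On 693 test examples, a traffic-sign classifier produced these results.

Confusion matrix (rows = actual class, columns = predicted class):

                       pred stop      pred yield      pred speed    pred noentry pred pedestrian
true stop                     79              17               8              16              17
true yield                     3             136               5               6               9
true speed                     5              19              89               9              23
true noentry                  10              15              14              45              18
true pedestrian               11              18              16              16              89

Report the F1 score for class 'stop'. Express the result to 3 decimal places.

0.645

Treat 'stop' as positive and all other classes as negative.
F1 score = 2·TP/(2·TP+FP+FN).
stop: TP=79, FP=3+5+10+11=29, FN=17+8+16+17=58 → 158/245 = 0.6449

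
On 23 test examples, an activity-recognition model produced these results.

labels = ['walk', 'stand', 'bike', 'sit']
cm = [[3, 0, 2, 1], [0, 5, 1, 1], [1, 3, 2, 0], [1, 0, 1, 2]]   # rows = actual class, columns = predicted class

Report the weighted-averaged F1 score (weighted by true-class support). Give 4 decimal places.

0.5191

Per-class F1 score (2·TP/(2·TP+FP+FN)):
  walk: TP=3, FP=0+1+1=2, FN=0+2+1=3 → 6/11 = 0.54545
  stand: TP=5, FP=0+3+0=3, FN=0+1+1=2 → 10/15 = 0.66667
  bike: TP=2, FP=2+1+1=4, FN=1+3+0=4 → 4/12 = 0.33333
  sit: TP=2, FP=1+1+0=2, FN=1+0+1=2 → 4/8 = 0.50000
Weighted-F1 score = Σ (supportᵢ/N)·F1 scoreᵢ with N=23: (6/23)·0.54545 + (7/23)·0.66667 + (6/23)·0.33333 + (4/23)·0.50000 = 0.5191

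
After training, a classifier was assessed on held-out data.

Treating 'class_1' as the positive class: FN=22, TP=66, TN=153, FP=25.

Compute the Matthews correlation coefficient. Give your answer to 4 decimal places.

MCC = (TP·TN − FP·FN) / √((TP+FP)(TP+FN)(TN+FP)(TN+FN))
Numerator = 66·153 − 25·22 = 9548
Denominator = √(91·88·178·175) = √249449200 = 15793.9609
MCC = 9548 / 15793.9609 = 0.6045

0.6045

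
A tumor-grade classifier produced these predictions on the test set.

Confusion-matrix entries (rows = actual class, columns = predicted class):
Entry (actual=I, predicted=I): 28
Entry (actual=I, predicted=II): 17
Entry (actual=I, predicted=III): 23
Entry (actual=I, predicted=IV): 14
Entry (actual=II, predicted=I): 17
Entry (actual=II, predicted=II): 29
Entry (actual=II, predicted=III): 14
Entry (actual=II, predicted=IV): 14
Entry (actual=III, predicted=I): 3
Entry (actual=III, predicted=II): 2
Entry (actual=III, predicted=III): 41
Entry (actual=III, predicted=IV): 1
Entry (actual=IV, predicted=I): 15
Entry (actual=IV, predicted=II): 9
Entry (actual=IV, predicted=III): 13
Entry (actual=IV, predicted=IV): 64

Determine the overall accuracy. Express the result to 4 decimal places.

0.5329

Accuracy = trace / total = (28+29+41+64=162) / 304 = 162/304 = 0.5329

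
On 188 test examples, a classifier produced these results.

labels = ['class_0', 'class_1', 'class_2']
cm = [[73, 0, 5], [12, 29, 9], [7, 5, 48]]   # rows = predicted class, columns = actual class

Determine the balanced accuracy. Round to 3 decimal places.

0.807

Balanced accuracy = mean of per-class recall.
  class_0: recall = 73/92 = 0.7935
  class_1: recall = 29/34 = 0.8529
  class_2: recall = 48/62 = 0.7742
Mean = (0.7935 + 0.8529 + 0.7742) / 3 = 0.807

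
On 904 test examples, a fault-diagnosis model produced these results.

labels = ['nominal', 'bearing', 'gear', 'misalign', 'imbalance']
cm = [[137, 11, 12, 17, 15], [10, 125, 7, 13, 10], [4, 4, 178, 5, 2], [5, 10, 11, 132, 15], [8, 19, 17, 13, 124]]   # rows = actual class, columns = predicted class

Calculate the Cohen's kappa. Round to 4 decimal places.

0.7122

Observed agreement pₒ = trace/N = 696/904 = 0.76991
Expected agreement pₑ = Σ (rowᵢ·colᵢ)/N² = (192·164 + 165·169 + 193·225 + 173·180 + 181·166)/904² = 0.20066
κ = (pₒ − pₑ)/(1 − pₑ) = (0.76991 − 0.20066)/(1 − 0.20066) = 0.7122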